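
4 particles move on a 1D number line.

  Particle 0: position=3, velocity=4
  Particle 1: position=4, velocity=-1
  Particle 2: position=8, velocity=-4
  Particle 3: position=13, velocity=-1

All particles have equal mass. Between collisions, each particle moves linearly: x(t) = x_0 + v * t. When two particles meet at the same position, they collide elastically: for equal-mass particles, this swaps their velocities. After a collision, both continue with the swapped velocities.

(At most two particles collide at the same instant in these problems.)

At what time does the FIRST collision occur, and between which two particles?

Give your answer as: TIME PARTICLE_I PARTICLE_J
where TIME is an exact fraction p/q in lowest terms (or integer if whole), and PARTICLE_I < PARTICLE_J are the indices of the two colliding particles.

Pair (0,1): pos 3,4 vel 4,-1 -> gap=1, closing at 5/unit, collide at t=1/5
Pair (1,2): pos 4,8 vel -1,-4 -> gap=4, closing at 3/unit, collide at t=4/3
Pair (2,3): pos 8,13 vel -4,-1 -> not approaching (rel speed -3 <= 0)
Earliest collision: t=1/5 between 0 and 1

Answer: 1/5 0 1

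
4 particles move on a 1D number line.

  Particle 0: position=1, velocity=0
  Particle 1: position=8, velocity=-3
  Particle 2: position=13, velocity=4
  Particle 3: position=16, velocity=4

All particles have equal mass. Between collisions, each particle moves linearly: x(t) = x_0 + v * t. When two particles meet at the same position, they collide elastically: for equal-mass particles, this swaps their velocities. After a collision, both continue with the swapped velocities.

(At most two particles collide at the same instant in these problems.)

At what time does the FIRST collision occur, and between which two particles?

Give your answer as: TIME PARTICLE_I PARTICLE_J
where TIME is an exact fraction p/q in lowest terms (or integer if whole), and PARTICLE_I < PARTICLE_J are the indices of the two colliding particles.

Answer: 7/3 0 1

Derivation:
Pair (0,1): pos 1,8 vel 0,-3 -> gap=7, closing at 3/unit, collide at t=7/3
Pair (1,2): pos 8,13 vel -3,4 -> not approaching (rel speed -7 <= 0)
Pair (2,3): pos 13,16 vel 4,4 -> not approaching (rel speed 0 <= 0)
Earliest collision: t=7/3 between 0 and 1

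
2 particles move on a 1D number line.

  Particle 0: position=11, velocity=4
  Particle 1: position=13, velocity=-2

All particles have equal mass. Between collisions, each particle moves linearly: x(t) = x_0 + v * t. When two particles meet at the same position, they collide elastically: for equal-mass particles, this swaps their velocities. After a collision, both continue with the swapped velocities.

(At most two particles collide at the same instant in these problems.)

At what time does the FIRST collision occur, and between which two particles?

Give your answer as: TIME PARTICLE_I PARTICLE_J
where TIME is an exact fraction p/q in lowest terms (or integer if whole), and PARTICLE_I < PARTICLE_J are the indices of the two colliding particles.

Answer: 1/3 0 1

Derivation:
Pair (0,1): pos 11,13 vel 4,-2 -> gap=2, closing at 6/unit, collide at t=1/3
Earliest collision: t=1/3 between 0 and 1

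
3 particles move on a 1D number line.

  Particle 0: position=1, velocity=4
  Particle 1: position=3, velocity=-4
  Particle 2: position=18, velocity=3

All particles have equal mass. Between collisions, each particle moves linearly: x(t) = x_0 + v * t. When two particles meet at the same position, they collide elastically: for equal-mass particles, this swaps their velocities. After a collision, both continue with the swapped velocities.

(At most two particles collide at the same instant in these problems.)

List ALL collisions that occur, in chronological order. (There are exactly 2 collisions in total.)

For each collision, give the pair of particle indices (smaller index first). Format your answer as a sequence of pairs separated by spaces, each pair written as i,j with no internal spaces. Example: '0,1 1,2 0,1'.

Answer: 0,1 1,2

Derivation:
Collision at t=1/4: particles 0 and 1 swap velocities; positions: p0=2 p1=2 p2=75/4; velocities now: v0=-4 v1=4 v2=3
Collision at t=17: particles 1 and 2 swap velocities; positions: p0=-65 p1=69 p2=69; velocities now: v0=-4 v1=3 v2=4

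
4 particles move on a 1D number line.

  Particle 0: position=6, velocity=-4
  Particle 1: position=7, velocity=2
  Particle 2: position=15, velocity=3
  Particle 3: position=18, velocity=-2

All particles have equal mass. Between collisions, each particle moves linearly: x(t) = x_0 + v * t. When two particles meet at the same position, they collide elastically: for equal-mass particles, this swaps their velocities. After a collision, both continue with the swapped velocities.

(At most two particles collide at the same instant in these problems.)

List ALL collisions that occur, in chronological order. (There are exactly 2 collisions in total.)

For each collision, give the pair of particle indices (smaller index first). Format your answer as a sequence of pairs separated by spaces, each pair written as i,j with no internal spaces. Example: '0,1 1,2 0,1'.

Answer: 2,3 1,2

Derivation:
Collision at t=3/5: particles 2 and 3 swap velocities; positions: p0=18/5 p1=41/5 p2=84/5 p3=84/5; velocities now: v0=-4 v1=2 v2=-2 v3=3
Collision at t=11/4: particles 1 and 2 swap velocities; positions: p0=-5 p1=25/2 p2=25/2 p3=93/4; velocities now: v0=-4 v1=-2 v2=2 v3=3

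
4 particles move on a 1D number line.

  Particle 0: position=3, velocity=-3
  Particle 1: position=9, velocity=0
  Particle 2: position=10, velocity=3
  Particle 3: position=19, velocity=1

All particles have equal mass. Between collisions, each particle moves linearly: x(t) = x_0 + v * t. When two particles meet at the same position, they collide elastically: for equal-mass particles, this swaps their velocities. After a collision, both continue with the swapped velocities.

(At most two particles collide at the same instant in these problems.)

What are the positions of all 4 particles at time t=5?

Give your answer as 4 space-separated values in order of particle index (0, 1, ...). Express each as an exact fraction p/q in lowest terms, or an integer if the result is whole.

Collision at t=9/2: particles 2 and 3 swap velocities; positions: p0=-21/2 p1=9 p2=47/2 p3=47/2; velocities now: v0=-3 v1=0 v2=1 v3=3
Advance to t=5 (no further collisions before then); velocities: v0=-3 v1=0 v2=1 v3=3; positions = -12 9 24 25

Answer: -12 9 24 25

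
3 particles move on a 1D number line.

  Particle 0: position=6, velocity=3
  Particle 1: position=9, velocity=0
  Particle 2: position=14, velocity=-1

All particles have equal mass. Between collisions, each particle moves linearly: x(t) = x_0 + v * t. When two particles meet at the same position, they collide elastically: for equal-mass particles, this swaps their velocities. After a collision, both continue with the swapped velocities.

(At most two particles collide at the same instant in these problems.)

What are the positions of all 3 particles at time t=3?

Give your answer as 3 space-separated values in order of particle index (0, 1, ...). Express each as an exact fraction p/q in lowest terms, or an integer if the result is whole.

Collision at t=1: particles 0 and 1 swap velocities; positions: p0=9 p1=9 p2=13; velocities now: v0=0 v1=3 v2=-1
Collision at t=2: particles 1 and 2 swap velocities; positions: p0=9 p1=12 p2=12; velocities now: v0=0 v1=-1 v2=3
Advance to t=3 (no further collisions before then); velocities: v0=0 v1=-1 v2=3; positions = 9 11 15

Answer: 9 11 15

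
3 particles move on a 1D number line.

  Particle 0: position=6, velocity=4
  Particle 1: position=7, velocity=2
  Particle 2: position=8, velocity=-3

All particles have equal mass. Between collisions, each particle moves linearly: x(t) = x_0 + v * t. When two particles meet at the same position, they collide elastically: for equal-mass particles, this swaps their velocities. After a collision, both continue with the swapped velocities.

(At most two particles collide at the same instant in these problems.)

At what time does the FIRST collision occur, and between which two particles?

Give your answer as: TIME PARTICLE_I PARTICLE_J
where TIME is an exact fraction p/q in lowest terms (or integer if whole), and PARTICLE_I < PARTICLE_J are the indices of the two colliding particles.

Pair (0,1): pos 6,7 vel 4,2 -> gap=1, closing at 2/unit, collide at t=1/2
Pair (1,2): pos 7,8 vel 2,-3 -> gap=1, closing at 5/unit, collide at t=1/5
Earliest collision: t=1/5 between 1 and 2

Answer: 1/5 1 2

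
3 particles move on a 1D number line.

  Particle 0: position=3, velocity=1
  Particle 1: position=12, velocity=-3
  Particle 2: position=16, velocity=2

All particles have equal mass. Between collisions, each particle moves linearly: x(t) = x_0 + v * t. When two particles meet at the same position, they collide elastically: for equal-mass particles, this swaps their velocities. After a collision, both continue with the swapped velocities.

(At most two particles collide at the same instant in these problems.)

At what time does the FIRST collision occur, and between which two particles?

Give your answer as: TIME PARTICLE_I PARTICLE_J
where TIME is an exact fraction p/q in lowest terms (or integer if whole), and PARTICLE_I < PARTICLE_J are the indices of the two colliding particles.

Answer: 9/4 0 1

Derivation:
Pair (0,1): pos 3,12 vel 1,-3 -> gap=9, closing at 4/unit, collide at t=9/4
Pair (1,2): pos 12,16 vel -3,2 -> not approaching (rel speed -5 <= 0)
Earliest collision: t=9/4 between 0 and 1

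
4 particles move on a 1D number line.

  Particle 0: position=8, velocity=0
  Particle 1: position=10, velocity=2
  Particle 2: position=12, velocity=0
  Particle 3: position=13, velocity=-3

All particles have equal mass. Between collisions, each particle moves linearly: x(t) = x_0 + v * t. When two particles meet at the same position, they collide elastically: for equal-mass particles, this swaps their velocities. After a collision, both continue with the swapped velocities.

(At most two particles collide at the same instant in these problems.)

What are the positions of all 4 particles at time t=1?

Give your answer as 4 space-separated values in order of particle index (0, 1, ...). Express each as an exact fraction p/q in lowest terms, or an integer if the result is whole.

Collision at t=1/3: particles 2 and 3 swap velocities; positions: p0=8 p1=32/3 p2=12 p3=12; velocities now: v0=0 v1=2 v2=-3 v3=0
Collision at t=3/5: particles 1 and 2 swap velocities; positions: p0=8 p1=56/5 p2=56/5 p3=12; velocities now: v0=0 v1=-3 v2=2 v3=0
Collision at t=1: particles 2 and 3 swap velocities; positions: p0=8 p1=10 p2=12 p3=12; velocities now: v0=0 v1=-3 v2=0 v3=2
Advance to t=1 (no further collisions before then); velocities: v0=0 v1=-3 v2=0 v3=2; positions = 8 10 12 12

Answer: 8 10 12 12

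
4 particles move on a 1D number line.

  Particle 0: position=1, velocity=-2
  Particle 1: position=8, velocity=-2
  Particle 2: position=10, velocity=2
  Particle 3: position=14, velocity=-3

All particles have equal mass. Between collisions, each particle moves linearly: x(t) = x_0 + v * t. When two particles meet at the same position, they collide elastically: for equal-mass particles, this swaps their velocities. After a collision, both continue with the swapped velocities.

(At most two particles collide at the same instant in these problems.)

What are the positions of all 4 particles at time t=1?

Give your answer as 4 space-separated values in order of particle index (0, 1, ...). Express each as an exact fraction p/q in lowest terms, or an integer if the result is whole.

Answer: -1 6 11 12

Derivation:
Collision at t=4/5: particles 2 and 3 swap velocities; positions: p0=-3/5 p1=32/5 p2=58/5 p3=58/5; velocities now: v0=-2 v1=-2 v2=-3 v3=2
Advance to t=1 (no further collisions before then); velocities: v0=-2 v1=-2 v2=-3 v3=2; positions = -1 6 11 12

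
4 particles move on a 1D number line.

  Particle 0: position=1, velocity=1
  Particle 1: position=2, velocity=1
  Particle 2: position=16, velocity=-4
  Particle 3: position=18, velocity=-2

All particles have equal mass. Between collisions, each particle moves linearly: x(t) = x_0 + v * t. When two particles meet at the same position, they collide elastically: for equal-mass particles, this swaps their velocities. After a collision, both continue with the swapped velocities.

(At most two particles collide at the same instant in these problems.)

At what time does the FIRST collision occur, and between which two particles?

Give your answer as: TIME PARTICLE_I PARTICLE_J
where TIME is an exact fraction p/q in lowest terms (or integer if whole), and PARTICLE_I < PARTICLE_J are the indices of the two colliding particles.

Answer: 14/5 1 2

Derivation:
Pair (0,1): pos 1,2 vel 1,1 -> not approaching (rel speed 0 <= 0)
Pair (1,2): pos 2,16 vel 1,-4 -> gap=14, closing at 5/unit, collide at t=14/5
Pair (2,3): pos 16,18 vel -4,-2 -> not approaching (rel speed -2 <= 0)
Earliest collision: t=14/5 between 1 and 2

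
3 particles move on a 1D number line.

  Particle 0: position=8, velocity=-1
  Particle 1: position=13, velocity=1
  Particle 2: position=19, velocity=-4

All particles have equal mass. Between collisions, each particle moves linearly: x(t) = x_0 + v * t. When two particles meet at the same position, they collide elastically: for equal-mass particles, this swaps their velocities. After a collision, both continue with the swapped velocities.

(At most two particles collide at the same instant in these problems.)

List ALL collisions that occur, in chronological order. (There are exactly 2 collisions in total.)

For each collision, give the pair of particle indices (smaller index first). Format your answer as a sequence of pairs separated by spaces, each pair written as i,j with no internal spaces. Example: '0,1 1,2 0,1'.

Answer: 1,2 0,1

Derivation:
Collision at t=6/5: particles 1 and 2 swap velocities; positions: p0=34/5 p1=71/5 p2=71/5; velocities now: v0=-1 v1=-4 v2=1
Collision at t=11/3: particles 0 and 1 swap velocities; positions: p0=13/3 p1=13/3 p2=50/3; velocities now: v0=-4 v1=-1 v2=1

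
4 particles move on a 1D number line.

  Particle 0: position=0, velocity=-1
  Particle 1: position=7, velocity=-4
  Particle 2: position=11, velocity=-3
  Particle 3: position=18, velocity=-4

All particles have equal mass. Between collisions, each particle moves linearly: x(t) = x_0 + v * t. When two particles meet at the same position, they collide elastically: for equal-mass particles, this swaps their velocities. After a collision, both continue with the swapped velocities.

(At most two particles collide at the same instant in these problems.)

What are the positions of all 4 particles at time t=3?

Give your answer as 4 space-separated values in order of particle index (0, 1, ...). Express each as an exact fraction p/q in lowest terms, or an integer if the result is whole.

Collision at t=7/3: particles 0 and 1 swap velocities; positions: p0=-7/3 p1=-7/3 p2=4 p3=26/3; velocities now: v0=-4 v1=-1 v2=-3 v3=-4
Advance to t=3 (no further collisions before then); velocities: v0=-4 v1=-1 v2=-3 v3=-4; positions = -5 -3 2 6

Answer: -5 -3 2 6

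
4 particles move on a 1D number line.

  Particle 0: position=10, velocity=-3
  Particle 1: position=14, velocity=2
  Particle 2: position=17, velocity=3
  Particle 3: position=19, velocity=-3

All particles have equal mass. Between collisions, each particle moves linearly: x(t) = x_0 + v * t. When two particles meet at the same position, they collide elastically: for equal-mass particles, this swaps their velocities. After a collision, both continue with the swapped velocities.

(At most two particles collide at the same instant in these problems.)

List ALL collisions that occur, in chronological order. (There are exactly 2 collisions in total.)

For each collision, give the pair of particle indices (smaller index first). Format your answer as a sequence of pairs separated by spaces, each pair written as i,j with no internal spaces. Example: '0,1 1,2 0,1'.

Collision at t=1/3: particles 2 and 3 swap velocities; positions: p0=9 p1=44/3 p2=18 p3=18; velocities now: v0=-3 v1=2 v2=-3 v3=3
Collision at t=1: particles 1 and 2 swap velocities; positions: p0=7 p1=16 p2=16 p3=20; velocities now: v0=-3 v1=-3 v2=2 v3=3

Answer: 2,3 1,2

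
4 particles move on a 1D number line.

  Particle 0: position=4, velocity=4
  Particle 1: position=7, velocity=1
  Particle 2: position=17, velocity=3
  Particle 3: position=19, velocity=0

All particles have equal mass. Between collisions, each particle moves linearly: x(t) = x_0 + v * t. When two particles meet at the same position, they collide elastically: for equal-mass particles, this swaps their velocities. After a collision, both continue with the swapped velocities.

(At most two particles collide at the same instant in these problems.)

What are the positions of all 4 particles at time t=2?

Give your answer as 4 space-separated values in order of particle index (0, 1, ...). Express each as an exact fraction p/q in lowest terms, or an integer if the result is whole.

Answer: 9 12 19 23

Derivation:
Collision at t=2/3: particles 2 and 3 swap velocities; positions: p0=20/3 p1=23/3 p2=19 p3=19; velocities now: v0=4 v1=1 v2=0 v3=3
Collision at t=1: particles 0 and 1 swap velocities; positions: p0=8 p1=8 p2=19 p3=20; velocities now: v0=1 v1=4 v2=0 v3=3
Advance to t=2 (no further collisions before then); velocities: v0=1 v1=4 v2=0 v3=3; positions = 9 12 19 23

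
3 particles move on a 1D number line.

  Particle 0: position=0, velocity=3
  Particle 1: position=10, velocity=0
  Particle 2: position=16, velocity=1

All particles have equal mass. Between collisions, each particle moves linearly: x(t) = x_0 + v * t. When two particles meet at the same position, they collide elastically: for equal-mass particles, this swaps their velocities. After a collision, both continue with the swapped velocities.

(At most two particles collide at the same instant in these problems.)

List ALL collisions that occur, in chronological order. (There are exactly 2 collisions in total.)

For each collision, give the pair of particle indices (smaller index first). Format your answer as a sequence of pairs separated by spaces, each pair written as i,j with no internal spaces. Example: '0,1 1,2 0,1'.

Answer: 0,1 1,2

Derivation:
Collision at t=10/3: particles 0 and 1 swap velocities; positions: p0=10 p1=10 p2=58/3; velocities now: v0=0 v1=3 v2=1
Collision at t=8: particles 1 and 2 swap velocities; positions: p0=10 p1=24 p2=24; velocities now: v0=0 v1=1 v2=3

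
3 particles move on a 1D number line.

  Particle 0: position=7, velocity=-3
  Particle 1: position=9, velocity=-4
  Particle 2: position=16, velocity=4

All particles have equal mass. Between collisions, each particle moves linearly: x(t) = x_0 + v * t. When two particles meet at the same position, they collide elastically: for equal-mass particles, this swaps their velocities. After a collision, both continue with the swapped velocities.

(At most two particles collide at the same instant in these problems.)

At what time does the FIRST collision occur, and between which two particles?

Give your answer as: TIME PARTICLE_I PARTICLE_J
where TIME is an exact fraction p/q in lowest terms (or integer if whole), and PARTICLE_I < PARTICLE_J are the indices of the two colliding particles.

Pair (0,1): pos 7,9 vel -3,-4 -> gap=2, closing at 1/unit, collide at t=2
Pair (1,2): pos 9,16 vel -4,4 -> not approaching (rel speed -8 <= 0)
Earliest collision: t=2 between 0 and 1

Answer: 2 0 1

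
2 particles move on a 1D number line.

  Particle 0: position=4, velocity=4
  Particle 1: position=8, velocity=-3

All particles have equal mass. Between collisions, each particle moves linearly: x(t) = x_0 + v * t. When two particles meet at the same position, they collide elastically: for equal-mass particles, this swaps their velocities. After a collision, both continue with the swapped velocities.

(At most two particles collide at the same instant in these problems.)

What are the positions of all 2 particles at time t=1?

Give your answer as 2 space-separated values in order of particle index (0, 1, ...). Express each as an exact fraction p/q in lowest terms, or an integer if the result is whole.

Answer: 5 8

Derivation:
Collision at t=4/7: particles 0 and 1 swap velocities; positions: p0=44/7 p1=44/7; velocities now: v0=-3 v1=4
Advance to t=1 (no further collisions before then); velocities: v0=-3 v1=4; positions = 5 8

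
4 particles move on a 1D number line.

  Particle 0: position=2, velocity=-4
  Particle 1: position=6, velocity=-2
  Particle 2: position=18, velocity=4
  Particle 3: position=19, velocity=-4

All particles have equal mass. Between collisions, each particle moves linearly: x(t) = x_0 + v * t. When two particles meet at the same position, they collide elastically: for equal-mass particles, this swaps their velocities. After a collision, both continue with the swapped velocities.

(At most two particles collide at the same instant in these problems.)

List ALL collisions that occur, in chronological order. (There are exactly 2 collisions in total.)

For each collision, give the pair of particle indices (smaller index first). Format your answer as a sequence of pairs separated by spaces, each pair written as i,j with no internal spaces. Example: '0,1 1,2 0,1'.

Answer: 2,3 1,2

Derivation:
Collision at t=1/8: particles 2 and 3 swap velocities; positions: p0=3/2 p1=23/4 p2=37/2 p3=37/2; velocities now: v0=-4 v1=-2 v2=-4 v3=4
Collision at t=13/2: particles 1 and 2 swap velocities; positions: p0=-24 p1=-7 p2=-7 p3=44; velocities now: v0=-4 v1=-4 v2=-2 v3=4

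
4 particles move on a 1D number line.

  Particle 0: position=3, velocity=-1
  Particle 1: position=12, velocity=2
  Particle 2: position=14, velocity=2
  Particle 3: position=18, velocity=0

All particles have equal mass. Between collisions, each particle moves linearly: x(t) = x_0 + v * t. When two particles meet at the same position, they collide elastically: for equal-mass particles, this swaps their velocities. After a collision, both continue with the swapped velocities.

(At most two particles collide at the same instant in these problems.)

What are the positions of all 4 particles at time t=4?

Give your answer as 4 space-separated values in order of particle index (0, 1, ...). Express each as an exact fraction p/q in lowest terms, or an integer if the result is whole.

Answer: -1 18 20 22

Derivation:
Collision at t=2: particles 2 and 3 swap velocities; positions: p0=1 p1=16 p2=18 p3=18; velocities now: v0=-1 v1=2 v2=0 v3=2
Collision at t=3: particles 1 and 2 swap velocities; positions: p0=0 p1=18 p2=18 p3=20; velocities now: v0=-1 v1=0 v2=2 v3=2
Advance to t=4 (no further collisions before then); velocities: v0=-1 v1=0 v2=2 v3=2; positions = -1 18 20 22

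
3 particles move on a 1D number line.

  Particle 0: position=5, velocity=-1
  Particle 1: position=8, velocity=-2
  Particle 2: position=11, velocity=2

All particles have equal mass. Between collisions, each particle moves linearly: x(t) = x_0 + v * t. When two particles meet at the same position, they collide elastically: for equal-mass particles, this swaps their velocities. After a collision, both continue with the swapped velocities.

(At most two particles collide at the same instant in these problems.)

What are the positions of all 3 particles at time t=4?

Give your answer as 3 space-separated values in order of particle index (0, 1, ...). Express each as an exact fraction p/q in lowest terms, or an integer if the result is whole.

Collision at t=3: particles 0 and 1 swap velocities; positions: p0=2 p1=2 p2=17; velocities now: v0=-2 v1=-1 v2=2
Advance to t=4 (no further collisions before then); velocities: v0=-2 v1=-1 v2=2; positions = 0 1 19

Answer: 0 1 19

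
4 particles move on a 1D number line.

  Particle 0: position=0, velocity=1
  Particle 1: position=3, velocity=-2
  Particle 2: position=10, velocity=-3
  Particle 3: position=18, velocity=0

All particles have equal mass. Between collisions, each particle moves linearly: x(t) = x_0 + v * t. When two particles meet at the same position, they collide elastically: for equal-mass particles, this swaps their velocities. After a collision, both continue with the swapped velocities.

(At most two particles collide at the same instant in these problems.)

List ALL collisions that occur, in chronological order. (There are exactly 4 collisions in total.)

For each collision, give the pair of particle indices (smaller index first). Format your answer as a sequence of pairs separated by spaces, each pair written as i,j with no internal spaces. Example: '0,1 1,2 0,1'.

Collision at t=1: particles 0 and 1 swap velocities; positions: p0=1 p1=1 p2=7 p3=18; velocities now: v0=-2 v1=1 v2=-3 v3=0
Collision at t=5/2: particles 1 and 2 swap velocities; positions: p0=-2 p1=5/2 p2=5/2 p3=18; velocities now: v0=-2 v1=-3 v2=1 v3=0
Collision at t=7: particles 0 and 1 swap velocities; positions: p0=-11 p1=-11 p2=7 p3=18; velocities now: v0=-3 v1=-2 v2=1 v3=0
Collision at t=18: particles 2 and 3 swap velocities; positions: p0=-44 p1=-33 p2=18 p3=18; velocities now: v0=-3 v1=-2 v2=0 v3=1

Answer: 0,1 1,2 0,1 2,3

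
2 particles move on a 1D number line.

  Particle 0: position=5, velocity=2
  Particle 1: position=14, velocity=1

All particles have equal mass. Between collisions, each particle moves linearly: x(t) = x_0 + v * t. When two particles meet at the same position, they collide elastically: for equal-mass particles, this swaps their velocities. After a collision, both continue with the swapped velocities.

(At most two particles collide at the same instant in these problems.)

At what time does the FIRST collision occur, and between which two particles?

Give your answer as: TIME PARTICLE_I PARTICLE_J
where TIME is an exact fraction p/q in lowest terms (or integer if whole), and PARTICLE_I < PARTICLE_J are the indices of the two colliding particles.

Answer: 9 0 1

Derivation:
Pair (0,1): pos 5,14 vel 2,1 -> gap=9, closing at 1/unit, collide at t=9
Earliest collision: t=9 between 0 and 1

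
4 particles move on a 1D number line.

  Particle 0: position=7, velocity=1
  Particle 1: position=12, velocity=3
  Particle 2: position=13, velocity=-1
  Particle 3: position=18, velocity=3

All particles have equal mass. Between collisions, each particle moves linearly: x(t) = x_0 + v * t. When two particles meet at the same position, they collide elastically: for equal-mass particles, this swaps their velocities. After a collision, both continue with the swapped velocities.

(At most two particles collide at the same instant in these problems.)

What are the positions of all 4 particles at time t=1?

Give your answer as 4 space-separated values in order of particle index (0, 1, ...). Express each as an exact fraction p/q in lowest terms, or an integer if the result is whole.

Answer: 8 12 15 21

Derivation:
Collision at t=1/4: particles 1 and 2 swap velocities; positions: p0=29/4 p1=51/4 p2=51/4 p3=75/4; velocities now: v0=1 v1=-1 v2=3 v3=3
Advance to t=1 (no further collisions before then); velocities: v0=1 v1=-1 v2=3 v3=3; positions = 8 12 15 21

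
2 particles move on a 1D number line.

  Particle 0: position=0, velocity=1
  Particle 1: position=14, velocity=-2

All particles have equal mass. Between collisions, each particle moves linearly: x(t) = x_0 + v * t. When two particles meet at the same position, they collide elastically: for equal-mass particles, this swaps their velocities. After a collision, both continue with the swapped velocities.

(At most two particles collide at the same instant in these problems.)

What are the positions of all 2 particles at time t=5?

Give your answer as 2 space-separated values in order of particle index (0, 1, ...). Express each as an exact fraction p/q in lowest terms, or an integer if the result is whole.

Collision at t=14/3: particles 0 and 1 swap velocities; positions: p0=14/3 p1=14/3; velocities now: v0=-2 v1=1
Advance to t=5 (no further collisions before then); velocities: v0=-2 v1=1; positions = 4 5

Answer: 4 5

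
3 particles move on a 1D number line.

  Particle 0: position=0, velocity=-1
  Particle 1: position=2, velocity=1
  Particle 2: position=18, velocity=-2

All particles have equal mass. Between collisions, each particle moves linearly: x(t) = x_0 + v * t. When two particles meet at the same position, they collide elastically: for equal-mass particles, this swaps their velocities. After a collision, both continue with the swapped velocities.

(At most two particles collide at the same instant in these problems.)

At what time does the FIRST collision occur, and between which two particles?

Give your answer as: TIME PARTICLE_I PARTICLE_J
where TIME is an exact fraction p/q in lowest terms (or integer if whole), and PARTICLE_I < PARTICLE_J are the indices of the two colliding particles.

Pair (0,1): pos 0,2 vel -1,1 -> not approaching (rel speed -2 <= 0)
Pair (1,2): pos 2,18 vel 1,-2 -> gap=16, closing at 3/unit, collide at t=16/3
Earliest collision: t=16/3 between 1 and 2

Answer: 16/3 1 2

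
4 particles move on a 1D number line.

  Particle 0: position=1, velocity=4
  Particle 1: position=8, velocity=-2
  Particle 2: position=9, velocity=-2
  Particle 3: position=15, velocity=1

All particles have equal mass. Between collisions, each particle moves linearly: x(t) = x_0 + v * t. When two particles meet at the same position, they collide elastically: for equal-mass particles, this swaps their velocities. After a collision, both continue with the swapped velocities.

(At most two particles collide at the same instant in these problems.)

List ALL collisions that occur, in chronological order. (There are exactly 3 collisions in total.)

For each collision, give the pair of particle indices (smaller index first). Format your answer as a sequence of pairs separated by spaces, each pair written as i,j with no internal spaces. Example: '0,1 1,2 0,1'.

Answer: 0,1 1,2 2,3

Derivation:
Collision at t=7/6: particles 0 and 1 swap velocities; positions: p0=17/3 p1=17/3 p2=20/3 p3=97/6; velocities now: v0=-2 v1=4 v2=-2 v3=1
Collision at t=4/3: particles 1 and 2 swap velocities; positions: p0=16/3 p1=19/3 p2=19/3 p3=49/3; velocities now: v0=-2 v1=-2 v2=4 v3=1
Collision at t=14/3: particles 2 and 3 swap velocities; positions: p0=-4/3 p1=-1/3 p2=59/3 p3=59/3; velocities now: v0=-2 v1=-2 v2=1 v3=4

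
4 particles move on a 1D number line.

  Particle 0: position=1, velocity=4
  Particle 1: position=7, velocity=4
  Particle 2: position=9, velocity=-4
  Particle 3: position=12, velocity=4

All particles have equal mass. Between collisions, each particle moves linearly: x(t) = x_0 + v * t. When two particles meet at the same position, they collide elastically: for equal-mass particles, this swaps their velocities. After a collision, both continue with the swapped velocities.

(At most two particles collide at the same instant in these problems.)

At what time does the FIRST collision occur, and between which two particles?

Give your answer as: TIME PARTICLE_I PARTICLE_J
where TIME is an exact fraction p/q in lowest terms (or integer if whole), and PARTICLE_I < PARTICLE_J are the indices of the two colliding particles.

Pair (0,1): pos 1,7 vel 4,4 -> not approaching (rel speed 0 <= 0)
Pair (1,2): pos 7,9 vel 4,-4 -> gap=2, closing at 8/unit, collide at t=1/4
Pair (2,3): pos 9,12 vel -4,4 -> not approaching (rel speed -8 <= 0)
Earliest collision: t=1/4 between 1 and 2

Answer: 1/4 1 2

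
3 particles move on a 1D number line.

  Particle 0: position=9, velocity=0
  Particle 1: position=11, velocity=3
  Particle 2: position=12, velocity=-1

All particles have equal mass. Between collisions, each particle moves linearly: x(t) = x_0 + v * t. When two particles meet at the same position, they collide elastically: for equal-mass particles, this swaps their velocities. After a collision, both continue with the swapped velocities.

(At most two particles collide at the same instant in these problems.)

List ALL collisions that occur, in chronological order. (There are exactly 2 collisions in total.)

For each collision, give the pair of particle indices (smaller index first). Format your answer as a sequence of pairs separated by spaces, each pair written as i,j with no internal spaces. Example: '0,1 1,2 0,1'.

Answer: 1,2 0,1

Derivation:
Collision at t=1/4: particles 1 and 2 swap velocities; positions: p0=9 p1=47/4 p2=47/4; velocities now: v0=0 v1=-1 v2=3
Collision at t=3: particles 0 and 1 swap velocities; positions: p0=9 p1=9 p2=20; velocities now: v0=-1 v1=0 v2=3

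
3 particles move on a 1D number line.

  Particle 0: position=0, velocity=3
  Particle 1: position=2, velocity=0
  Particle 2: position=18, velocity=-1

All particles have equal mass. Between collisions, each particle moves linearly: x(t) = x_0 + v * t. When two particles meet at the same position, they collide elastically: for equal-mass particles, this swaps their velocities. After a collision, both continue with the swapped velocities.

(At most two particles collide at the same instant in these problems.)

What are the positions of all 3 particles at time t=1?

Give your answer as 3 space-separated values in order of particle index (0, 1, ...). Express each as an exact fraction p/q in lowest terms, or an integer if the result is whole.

Collision at t=2/3: particles 0 and 1 swap velocities; positions: p0=2 p1=2 p2=52/3; velocities now: v0=0 v1=3 v2=-1
Advance to t=1 (no further collisions before then); velocities: v0=0 v1=3 v2=-1; positions = 2 3 17

Answer: 2 3 17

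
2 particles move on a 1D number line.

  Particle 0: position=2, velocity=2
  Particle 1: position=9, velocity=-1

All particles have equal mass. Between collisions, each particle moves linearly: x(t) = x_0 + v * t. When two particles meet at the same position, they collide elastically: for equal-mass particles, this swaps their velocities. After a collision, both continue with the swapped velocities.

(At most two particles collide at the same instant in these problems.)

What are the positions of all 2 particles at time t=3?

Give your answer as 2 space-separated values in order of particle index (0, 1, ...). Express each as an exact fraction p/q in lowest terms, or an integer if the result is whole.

Collision at t=7/3: particles 0 and 1 swap velocities; positions: p0=20/3 p1=20/3; velocities now: v0=-1 v1=2
Advance to t=3 (no further collisions before then); velocities: v0=-1 v1=2; positions = 6 8

Answer: 6 8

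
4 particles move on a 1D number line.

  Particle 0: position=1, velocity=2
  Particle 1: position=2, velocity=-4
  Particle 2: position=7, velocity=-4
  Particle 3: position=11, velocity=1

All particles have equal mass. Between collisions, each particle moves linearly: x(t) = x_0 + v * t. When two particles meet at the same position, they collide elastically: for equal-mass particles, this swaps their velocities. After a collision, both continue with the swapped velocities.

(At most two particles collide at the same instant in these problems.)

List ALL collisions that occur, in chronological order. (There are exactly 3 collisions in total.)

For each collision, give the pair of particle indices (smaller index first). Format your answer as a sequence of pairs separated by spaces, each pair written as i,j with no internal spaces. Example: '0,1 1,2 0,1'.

Collision at t=1/6: particles 0 and 1 swap velocities; positions: p0=4/3 p1=4/3 p2=19/3 p3=67/6; velocities now: v0=-4 v1=2 v2=-4 v3=1
Collision at t=1: particles 1 and 2 swap velocities; positions: p0=-2 p1=3 p2=3 p3=12; velocities now: v0=-4 v1=-4 v2=2 v3=1
Collision at t=10: particles 2 and 3 swap velocities; positions: p0=-38 p1=-33 p2=21 p3=21; velocities now: v0=-4 v1=-4 v2=1 v3=2

Answer: 0,1 1,2 2,3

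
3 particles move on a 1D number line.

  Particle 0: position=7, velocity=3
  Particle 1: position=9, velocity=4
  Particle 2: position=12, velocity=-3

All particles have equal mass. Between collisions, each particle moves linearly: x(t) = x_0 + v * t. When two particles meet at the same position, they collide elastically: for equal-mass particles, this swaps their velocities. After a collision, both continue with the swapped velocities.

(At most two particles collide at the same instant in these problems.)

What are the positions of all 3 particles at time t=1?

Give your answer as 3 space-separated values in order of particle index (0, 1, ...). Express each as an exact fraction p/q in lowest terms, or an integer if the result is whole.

Answer: 9 10 13

Derivation:
Collision at t=3/7: particles 1 and 2 swap velocities; positions: p0=58/7 p1=75/7 p2=75/7; velocities now: v0=3 v1=-3 v2=4
Collision at t=5/6: particles 0 and 1 swap velocities; positions: p0=19/2 p1=19/2 p2=37/3; velocities now: v0=-3 v1=3 v2=4
Advance to t=1 (no further collisions before then); velocities: v0=-3 v1=3 v2=4; positions = 9 10 13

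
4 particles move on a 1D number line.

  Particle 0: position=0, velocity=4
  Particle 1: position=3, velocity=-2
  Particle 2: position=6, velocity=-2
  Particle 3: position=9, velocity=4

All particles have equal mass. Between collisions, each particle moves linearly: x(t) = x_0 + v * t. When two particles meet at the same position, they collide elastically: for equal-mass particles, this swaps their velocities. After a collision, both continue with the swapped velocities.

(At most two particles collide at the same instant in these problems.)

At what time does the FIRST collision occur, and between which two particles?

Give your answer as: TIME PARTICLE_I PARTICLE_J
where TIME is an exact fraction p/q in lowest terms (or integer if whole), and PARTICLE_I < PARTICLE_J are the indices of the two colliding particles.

Answer: 1/2 0 1

Derivation:
Pair (0,1): pos 0,3 vel 4,-2 -> gap=3, closing at 6/unit, collide at t=1/2
Pair (1,2): pos 3,6 vel -2,-2 -> not approaching (rel speed 0 <= 0)
Pair (2,3): pos 6,9 vel -2,4 -> not approaching (rel speed -6 <= 0)
Earliest collision: t=1/2 between 0 and 1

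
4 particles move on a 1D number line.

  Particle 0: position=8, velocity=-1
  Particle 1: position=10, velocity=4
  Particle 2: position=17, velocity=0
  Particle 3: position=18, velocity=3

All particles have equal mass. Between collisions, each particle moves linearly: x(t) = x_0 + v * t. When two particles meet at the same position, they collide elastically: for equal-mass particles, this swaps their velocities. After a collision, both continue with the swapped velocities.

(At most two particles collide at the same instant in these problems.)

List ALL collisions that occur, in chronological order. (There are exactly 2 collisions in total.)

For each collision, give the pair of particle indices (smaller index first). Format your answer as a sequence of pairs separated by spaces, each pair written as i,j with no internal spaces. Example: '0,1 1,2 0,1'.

Collision at t=7/4: particles 1 and 2 swap velocities; positions: p0=25/4 p1=17 p2=17 p3=93/4; velocities now: v0=-1 v1=0 v2=4 v3=3
Collision at t=8: particles 2 and 3 swap velocities; positions: p0=0 p1=17 p2=42 p3=42; velocities now: v0=-1 v1=0 v2=3 v3=4

Answer: 1,2 2,3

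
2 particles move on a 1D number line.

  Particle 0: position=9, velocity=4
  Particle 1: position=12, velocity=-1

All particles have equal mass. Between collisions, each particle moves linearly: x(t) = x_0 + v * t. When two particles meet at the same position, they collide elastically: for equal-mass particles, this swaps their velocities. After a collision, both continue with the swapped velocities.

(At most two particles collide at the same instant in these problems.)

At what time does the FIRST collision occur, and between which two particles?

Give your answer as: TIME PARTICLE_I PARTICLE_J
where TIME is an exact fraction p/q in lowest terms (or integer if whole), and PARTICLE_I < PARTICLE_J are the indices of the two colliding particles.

Pair (0,1): pos 9,12 vel 4,-1 -> gap=3, closing at 5/unit, collide at t=3/5
Earliest collision: t=3/5 between 0 and 1

Answer: 3/5 0 1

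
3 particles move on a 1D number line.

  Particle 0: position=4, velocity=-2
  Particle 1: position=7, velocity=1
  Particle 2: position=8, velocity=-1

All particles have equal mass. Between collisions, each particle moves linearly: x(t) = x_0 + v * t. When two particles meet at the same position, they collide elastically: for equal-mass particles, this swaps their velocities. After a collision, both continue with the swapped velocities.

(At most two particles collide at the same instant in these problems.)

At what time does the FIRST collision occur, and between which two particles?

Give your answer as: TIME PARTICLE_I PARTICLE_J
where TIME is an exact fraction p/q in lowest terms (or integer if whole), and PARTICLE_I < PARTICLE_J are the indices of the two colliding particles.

Answer: 1/2 1 2

Derivation:
Pair (0,1): pos 4,7 vel -2,1 -> not approaching (rel speed -3 <= 0)
Pair (1,2): pos 7,8 vel 1,-1 -> gap=1, closing at 2/unit, collide at t=1/2
Earliest collision: t=1/2 between 1 and 2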